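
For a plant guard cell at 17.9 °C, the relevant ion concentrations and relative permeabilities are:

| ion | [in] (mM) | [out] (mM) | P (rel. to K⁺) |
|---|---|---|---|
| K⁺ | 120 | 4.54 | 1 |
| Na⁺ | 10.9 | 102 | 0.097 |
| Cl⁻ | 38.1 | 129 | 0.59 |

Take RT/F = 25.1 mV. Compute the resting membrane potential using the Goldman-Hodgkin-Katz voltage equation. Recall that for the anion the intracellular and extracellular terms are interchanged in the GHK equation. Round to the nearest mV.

Vm = 25.1 · ln[(Σ P·[cation]ₒ + Σ P·[anion]ᵢ) / (Σ P·[cation]ᵢ + Σ P·[anion]ₒ)]
Numerator = 1×4.54 + 0.097×102 + 0.59×38.1 = 36.91
Denominator = 1×120 + 0.097×10.9 + 0.59×129 = 197.2
Vm = 25.1 · ln(0.18722) = 25.1 × (-1.6755) = -42.05 mV

-42 mV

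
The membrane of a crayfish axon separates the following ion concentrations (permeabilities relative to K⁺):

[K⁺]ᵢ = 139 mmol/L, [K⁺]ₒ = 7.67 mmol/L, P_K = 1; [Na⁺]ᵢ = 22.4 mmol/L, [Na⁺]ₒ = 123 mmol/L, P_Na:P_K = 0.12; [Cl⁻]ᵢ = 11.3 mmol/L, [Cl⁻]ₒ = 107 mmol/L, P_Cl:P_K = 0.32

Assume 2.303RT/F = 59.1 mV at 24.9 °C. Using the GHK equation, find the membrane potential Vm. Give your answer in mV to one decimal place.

Vm = 59.1 · log₁₀[(Σ P·[cation]ₒ + Σ P·[anion]ᵢ) / (Σ P·[cation]ᵢ + Σ P·[anion]ₒ)]
Numerator = 1×7.67 + 0.12×123 + 0.32×11.3 = 26.05
Denominator = 1×139 + 0.12×22.4 + 0.32×107 = 175.9
Vm = 59.1 · log₁₀(0.14805) = 59.1 × (-0.8296) = -49.03 mV

-49.0 mV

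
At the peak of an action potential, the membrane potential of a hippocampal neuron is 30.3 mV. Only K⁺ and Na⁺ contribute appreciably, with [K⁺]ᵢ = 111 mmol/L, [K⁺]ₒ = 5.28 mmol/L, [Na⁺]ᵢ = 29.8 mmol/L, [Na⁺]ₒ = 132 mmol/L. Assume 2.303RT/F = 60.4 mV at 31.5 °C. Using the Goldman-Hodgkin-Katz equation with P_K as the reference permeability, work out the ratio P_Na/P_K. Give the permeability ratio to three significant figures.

9.28

Let α = P_Na/P_K. GHK: Vm = 60.4·log₁₀[(Kₒ + α·Naₒ)/(Kᵢ + α·Naᵢ)].
10^(Vm/60.4) = 10^(30.3/60.4) = 3.1744
So 3.1744·(Kᵢ + α·Naᵢ) = Kₒ + α·Naₒ → α = (3.1744·111.0 − 5.28) / (132.0 − 3.1744·29.8)
α = (352.4 − 5.28) / (132.0 − 94.6) = 347.1/37.4 = 9.279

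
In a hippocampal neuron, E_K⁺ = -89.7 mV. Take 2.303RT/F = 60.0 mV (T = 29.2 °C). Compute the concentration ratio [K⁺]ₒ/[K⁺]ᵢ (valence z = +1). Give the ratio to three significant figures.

log₁₀([out]/[in]) = E·z/(60.0) = -89.7 × 1 / 60.0 = -1.4950
[out]/[in] = 10^(-1.4950) = 0.03199

0.0320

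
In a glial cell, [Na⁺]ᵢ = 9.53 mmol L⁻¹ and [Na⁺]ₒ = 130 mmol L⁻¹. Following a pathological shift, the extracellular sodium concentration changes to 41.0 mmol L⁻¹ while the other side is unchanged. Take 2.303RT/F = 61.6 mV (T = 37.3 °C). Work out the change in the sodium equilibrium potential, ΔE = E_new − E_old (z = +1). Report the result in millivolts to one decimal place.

E_old = (61.6/1)·log₁₀(130/9.53) = 69.91 mV
E_new = (61.6/1)·log₁₀(41.0/9.53) = 39.04 mV
ΔE = 39.04 − (69.91) = -30.87 mV

-30.9 mV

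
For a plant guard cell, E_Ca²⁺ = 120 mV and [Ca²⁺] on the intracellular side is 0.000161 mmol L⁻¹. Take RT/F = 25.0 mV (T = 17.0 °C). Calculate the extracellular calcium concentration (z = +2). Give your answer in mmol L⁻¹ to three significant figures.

2.38 mmol L⁻¹

Nernst: E = (25.0/2) · ln([out]/[in]), so ln([out]/[in]) = 120.0 × 2 / 25.0 = 9.6000.
[out]/[in] = e^(9.6000) = 1.476e+04.
[out] = 1.476e+04 × 0.000161 = 2.377 mmol L⁻¹.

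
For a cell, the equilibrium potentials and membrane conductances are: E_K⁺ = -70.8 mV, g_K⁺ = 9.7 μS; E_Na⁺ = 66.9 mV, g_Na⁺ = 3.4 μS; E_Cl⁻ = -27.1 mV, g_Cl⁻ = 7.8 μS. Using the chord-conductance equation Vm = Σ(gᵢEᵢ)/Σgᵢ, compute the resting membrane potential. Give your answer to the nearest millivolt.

Σ gᵢEᵢ = 9.7·(-70.8) + 3.4·(66.9) + 7.8·(-27.1) = -670.68
Σ gᵢ = 9.7 + 3.4 + 7.8 = 20.9
Vm = -670.68 / 20.9 = -32.09 mV

-32 mV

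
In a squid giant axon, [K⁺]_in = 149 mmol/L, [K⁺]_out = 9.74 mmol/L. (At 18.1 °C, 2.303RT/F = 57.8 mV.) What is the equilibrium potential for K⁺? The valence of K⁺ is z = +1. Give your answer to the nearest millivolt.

-68 mV

E = (57.8/z) · log₁₀([K⁺]_out/[K⁺]_in) with z = +1.
= (57.8/1) · log₁₀(9.74/149) = 57.80 · log₁₀(0.06537)
= 57.80 · (-1.1846) = -68.47 mV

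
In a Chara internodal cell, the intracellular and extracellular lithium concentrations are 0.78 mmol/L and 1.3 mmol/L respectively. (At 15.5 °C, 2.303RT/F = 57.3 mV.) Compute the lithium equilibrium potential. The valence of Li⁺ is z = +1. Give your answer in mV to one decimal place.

E = (57.3/z) · log₁₀([Li⁺]_out/[Li⁺]_in) with z = +1.
= (57.3/1) · log₁₀(1.3/0.78) = 57.30 · log₁₀(1.667)
= 57.30 · (0.2218) = 12.71 mV

12.7 mV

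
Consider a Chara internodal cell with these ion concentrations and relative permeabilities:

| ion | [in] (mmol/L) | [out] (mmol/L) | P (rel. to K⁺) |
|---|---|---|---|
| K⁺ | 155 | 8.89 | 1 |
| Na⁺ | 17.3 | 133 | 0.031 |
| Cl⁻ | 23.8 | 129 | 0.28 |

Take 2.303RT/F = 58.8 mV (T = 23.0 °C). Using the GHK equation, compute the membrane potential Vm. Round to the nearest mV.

Vm = 58.8 · log₁₀[(Σ P·[cation]ₒ + Σ P·[anion]ᵢ) / (Σ P·[cation]ᵢ + Σ P·[anion]ₒ)]
Numerator = 1×8.89 + 0.031×133 + 0.28×23.8 = 19.68
Denominator = 1×155 + 0.031×17.3 + 0.28×129 = 191.7
Vm = 58.8 · log₁₀(0.10267) = 58.8 × (-0.9886) = -58.13 mV

-58 mV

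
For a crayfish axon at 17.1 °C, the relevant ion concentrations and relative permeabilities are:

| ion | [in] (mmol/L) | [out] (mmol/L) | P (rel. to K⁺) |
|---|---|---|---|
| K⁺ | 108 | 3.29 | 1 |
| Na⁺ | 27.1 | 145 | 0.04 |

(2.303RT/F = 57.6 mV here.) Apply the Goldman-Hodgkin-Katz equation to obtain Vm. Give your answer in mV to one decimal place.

-62.2 mV

Vm = 57.6 · log₁₀[(Σ P·[cation]ₒ + Σ P·[anion]ᵢ) / (Σ P·[cation]ᵢ + Σ P·[anion]ₒ)]
Numerator = 1×3.29 + 0.04×145 = 9.09
Denominator = 1×108 + 0.04×27.1 = 109.1
Vm = 57.6 · log₁₀(0.08333) = 57.6 × (-1.0792) = -62.16 mV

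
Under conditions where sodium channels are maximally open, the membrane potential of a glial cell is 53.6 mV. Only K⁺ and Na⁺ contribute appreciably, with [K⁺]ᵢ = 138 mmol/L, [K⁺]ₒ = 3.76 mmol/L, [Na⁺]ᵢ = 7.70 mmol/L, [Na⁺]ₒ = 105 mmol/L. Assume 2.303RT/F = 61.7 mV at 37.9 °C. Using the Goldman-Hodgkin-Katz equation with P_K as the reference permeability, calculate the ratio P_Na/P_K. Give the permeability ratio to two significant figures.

Let α = P_Na/P_K. GHK: Vm = 61.7·log₁₀[(Kₒ + α·Naₒ)/(Kᵢ + α·Naᵢ)].
10^(Vm/61.7) = 10^(53.6/61.7) = 7.3913
So 7.3913·(Kᵢ + α·Naᵢ) = Kₒ + α·Naₒ → α = (7.3913·138.0 − 3.76) / (105.0 − 7.3913·7.7)
α = (1020 − 3.76) / (105.0 − 56.91) = 1016/48.09 = 21.13

21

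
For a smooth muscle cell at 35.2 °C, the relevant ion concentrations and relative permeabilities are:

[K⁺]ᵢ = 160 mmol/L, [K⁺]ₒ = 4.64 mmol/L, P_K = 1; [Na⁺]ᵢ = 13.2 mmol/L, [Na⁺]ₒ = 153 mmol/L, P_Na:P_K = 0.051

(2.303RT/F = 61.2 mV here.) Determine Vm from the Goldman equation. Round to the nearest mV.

Vm = 61.2 · log₁₀[(Σ P·[cation]ₒ + Σ P·[anion]ᵢ) / (Σ P·[cation]ᵢ + Σ P·[anion]ₒ)]
Numerator = 1×4.64 + 0.051×153 = 12.44
Denominator = 1×160 + 0.051×13.2 = 160.7
Vm = 61.2 · log₁₀(0.077443) = 61.2 × (-1.1110) = -67.99 mV

-68 mV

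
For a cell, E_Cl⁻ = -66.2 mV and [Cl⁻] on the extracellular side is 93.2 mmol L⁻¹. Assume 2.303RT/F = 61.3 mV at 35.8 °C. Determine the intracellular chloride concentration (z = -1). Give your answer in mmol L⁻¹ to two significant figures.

Nernst: E = (61.3/-1) · log₁₀([out]/[in]), so log₁₀([out]/[in]) = -66.2 × -1 / 61.3 = 1.0799.
[out]/[in] = 10^(1.0799) = 12.02.
[in] = 93.2 / 12.02 = 7.753 mmol L⁻¹.

7.8 mmol L⁻¹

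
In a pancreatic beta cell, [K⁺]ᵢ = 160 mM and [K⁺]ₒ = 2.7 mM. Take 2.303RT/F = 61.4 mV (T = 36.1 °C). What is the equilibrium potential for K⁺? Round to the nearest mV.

E = (61.4/z) · log₁₀([K⁺]_out/[K⁺]_in) with z = +1.
= (61.4/1) · log₁₀(2.7/160) = 61.40 · log₁₀(0.01688)
= 61.40 · (-1.7728) = -108.85 mV

-109 mV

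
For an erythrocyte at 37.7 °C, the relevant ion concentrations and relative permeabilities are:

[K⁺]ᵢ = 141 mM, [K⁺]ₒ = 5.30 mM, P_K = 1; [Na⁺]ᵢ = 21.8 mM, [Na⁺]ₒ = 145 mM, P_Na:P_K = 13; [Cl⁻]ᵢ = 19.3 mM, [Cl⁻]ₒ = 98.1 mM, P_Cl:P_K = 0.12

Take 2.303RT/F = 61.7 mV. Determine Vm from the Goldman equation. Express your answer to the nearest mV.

39 mV

Vm = 61.7 · log₁₀[(Σ P·[cation]ₒ + Σ P·[anion]ᵢ) / (Σ P·[cation]ᵢ + Σ P·[anion]ₒ)]
Numerator = 1×5.30 + 13×145 + 0.12×19.3 = 1893
Denominator = 1×141 + 13×21.8 + 0.12×98.1 = 436.2
Vm = 61.7 · log₁₀(4.3392) = 61.7 × (0.6374) = 39.33 mV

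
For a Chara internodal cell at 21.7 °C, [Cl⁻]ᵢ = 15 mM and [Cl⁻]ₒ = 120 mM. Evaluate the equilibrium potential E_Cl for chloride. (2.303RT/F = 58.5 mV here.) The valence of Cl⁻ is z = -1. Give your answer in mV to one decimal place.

-52.8 mV

E = (58.5/z) · log₁₀([Cl⁻]_out/[Cl⁻]_in) with z = -1.
For an anion, dividing by z = -1 reverses the sign.
= (58.5/-1) · log₁₀(120/15) = -58.50 · log₁₀(8)
= -58.50 · (0.9031) = -52.83 mV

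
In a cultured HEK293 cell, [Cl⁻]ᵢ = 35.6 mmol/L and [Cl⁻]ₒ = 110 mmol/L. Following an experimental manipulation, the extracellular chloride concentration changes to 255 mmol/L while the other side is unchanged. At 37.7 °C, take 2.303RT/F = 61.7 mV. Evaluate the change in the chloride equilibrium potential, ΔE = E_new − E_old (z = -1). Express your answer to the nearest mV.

-23 mV

E_old = (61.7/-1)·log₁₀(110/35.6) = -30.23 mV
E_new = (61.7/-1)·log₁₀(255/35.6) = -52.76 mV
ΔE = -52.76 − (-30.23) = -22.53 mV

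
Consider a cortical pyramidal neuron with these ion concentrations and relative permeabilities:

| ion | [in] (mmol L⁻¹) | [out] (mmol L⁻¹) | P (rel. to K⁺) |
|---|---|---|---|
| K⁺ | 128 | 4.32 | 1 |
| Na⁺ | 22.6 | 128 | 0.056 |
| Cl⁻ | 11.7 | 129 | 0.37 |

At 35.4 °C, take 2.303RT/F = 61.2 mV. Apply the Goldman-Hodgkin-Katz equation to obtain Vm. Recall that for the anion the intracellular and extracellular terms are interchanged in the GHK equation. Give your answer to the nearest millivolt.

Vm = 61.2 · log₁₀[(Σ P·[cation]ₒ + Σ P·[anion]ᵢ) / (Σ P·[cation]ᵢ + Σ P·[anion]ₒ)]
Numerator = 1×4.32 + 0.056×128 + 0.37×11.7 = 15.82
Denominator = 1×128 + 0.056×22.6 + 0.37×129 = 177
Vm = 61.2 · log₁₀(0.089364) = 61.2 × (-1.0488) = -64.19 mV

-64 mV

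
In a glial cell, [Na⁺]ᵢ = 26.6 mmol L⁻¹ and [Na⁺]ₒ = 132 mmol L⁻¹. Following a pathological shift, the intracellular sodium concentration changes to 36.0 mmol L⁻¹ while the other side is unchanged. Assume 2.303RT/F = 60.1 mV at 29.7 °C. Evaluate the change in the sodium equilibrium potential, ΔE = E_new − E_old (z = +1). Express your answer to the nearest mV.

E_old = (60.1/1)·log₁₀(132/26.6) = 41.81 mV
E_new = (60.1/1)·log₁₀(132/36.0) = 33.91 mV
ΔE = 33.91 − (41.81) = -7.90 mV

-8 mV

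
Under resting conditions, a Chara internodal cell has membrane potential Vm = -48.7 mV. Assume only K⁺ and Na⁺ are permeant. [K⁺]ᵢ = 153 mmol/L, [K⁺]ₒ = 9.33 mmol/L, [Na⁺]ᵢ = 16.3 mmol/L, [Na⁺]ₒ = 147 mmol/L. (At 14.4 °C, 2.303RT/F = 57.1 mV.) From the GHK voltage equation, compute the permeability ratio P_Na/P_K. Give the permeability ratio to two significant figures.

0.084

Let α = P_Na/P_K. GHK: Vm = 57.1·log₁₀[(Kₒ + α·Naₒ)/(Kᵢ + α·Naᵢ)].
10^(Vm/57.1) = 10^(-48.7/57.1) = 0.14032
So 0.14032·(Kᵢ + α·Naᵢ) = Kₒ + α·Naₒ → α = (0.14032·153.0 − 9.33) / (147.0 − 0.14032·16.3)
α = (21.47 − 9.33) / (147.0 − 2.287) = 12.14/144.7 = 0.08388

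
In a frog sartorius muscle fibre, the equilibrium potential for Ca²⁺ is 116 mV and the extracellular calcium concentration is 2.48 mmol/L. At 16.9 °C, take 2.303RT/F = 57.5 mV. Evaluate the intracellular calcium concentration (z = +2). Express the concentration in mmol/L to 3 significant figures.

0.000229 mmol/L

Nernst: E = (57.5/2) · log₁₀([out]/[in]), so log₁₀([out]/[in]) = 116.0 × 2 / 57.5 = 4.0348.
[out]/[in] = 10^(4.0348) = 1.083e+04.
[in] = 2.48 / 1.083e+04 = 0.0002289 mmol/L.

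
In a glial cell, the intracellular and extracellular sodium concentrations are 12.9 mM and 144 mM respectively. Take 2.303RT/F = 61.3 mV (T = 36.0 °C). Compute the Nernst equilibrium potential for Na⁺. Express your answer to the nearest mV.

64 mV

E = (61.3/z) · log₁₀([Na⁺]_out/[Na⁺]_in) with z = +1.
= (61.3/1) · log₁₀(144/12.9) = 61.30 · log₁₀(11.16)
= 61.30 · (1.0478) = 64.23 mV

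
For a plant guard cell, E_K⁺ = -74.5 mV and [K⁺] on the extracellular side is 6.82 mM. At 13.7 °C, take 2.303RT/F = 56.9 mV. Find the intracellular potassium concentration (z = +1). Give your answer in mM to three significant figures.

139 mM

Nernst: E = (56.9/1) · log₁₀([out]/[in]), so log₁₀([out]/[in]) = -74.5 × 1 / 56.9 = -1.3093.
[out]/[in] = 10^(-1.3093) = 0.04906.
[in] = 6.82 / 0.04906 = 139 mM.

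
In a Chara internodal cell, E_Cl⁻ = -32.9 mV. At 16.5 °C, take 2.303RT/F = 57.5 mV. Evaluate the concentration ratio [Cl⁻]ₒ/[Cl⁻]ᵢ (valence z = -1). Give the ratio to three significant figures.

log₁₀([out]/[in]) = E·z/(57.5) = -32.9 × -1 / 57.5 = 0.5722
[out]/[in] = 10^(0.5722) = 3.734

3.73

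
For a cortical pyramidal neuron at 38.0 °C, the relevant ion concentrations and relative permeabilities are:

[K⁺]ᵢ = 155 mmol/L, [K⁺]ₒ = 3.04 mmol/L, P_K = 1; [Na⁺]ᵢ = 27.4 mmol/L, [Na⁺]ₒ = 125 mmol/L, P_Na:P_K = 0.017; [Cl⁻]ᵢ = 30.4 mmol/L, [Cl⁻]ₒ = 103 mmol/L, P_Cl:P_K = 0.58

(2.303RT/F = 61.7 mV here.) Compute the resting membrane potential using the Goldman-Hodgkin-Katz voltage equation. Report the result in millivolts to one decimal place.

Vm = 61.7 · log₁₀[(Σ P·[cation]ₒ + Σ P·[anion]ᵢ) / (Σ P·[cation]ᵢ + Σ P·[anion]ₒ)]
Numerator = 1×3.04 + 0.017×125 + 0.58×30.4 = 22.8
Denominator = 1×155 + 0.017×27.4 + 0.58×103 = 215.2
Vm = 61.7 · log₁₀(0.10593) = 61.7 × (-0.9750) = -60.16 mV

-60.2 mV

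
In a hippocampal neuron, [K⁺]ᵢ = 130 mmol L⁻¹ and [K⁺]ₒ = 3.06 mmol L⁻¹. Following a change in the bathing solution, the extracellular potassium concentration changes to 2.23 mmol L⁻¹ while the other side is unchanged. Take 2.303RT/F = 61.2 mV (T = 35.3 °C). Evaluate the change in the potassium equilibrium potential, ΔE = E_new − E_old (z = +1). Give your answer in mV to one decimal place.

E_old = (61.2/1)·log₁₀(3.06/130) = -99.65 mV
E_new = (61.2/1)·log₁₀(2.23/130) = -108.06 mV
ΔE = -108.06 − (-99.65) = -8.41 mV

-8.4 mV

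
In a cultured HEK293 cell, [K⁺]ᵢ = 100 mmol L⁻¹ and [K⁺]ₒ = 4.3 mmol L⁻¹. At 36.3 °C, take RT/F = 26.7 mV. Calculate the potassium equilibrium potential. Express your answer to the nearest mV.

-84 mV

E = (26.7/z) · ln([K⁺]_out/[K⁺]_in) with z = +1.
= (26.7/1) · ln(4.3/100) = 26.70 · ln(0.043)
= 26.70 · (-3.1466) = -84.01 mV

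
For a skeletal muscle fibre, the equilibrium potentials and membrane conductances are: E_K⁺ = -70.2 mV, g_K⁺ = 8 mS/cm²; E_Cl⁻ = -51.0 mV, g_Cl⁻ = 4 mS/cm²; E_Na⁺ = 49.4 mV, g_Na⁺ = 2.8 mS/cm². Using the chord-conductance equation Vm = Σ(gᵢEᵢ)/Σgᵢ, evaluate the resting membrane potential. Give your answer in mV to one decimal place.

Σ gᵢEᵢ = 8·(-70.2) + 4·(-51.0) + 2.8·(49.4) = -627.28
Σ gᵢ = 8 + 4 + 2.8 = 14.8
Vm = -627.28 / 14.8 = -42.38 mV

-42.4 mV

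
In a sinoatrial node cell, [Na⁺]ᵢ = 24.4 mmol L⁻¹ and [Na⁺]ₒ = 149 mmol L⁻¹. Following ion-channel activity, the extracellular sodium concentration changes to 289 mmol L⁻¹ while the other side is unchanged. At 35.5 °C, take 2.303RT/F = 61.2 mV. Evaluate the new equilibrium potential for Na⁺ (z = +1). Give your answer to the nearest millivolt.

After the shift: [Na⁺]_out = 289, [Na⁺]_in = 24.4 mmol L⁻¹.
E_new = (61.2/1)·log₁₀(289/24.4) = 61.20 · (1.0735) = 65.70 mV

66 mV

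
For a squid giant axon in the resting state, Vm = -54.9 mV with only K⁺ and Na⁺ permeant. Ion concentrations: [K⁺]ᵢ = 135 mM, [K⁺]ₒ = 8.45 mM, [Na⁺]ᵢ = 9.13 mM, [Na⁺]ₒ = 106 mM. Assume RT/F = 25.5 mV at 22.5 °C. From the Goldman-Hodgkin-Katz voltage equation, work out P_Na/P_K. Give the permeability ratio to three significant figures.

0.0689

Let α = P_Na/P_K. GHK: Vm = 25.5·ln[(Kₒ + α·Naₒ)/(Kᵢ + α·Naᵢ)].
e^(Vm/25.5) = e^(-54.9/25.5) = 0.11614
So 0.11614·(Kᵢ + α·Naᵢ) = Kₒ + α·Naₒ → α = (0.11614·135.0 − 8.45) / (106.0 − 0.11614·9.13)
α = (15.68 − 8.45) / (106.0 − 1.06) = 7.229/104.9 = 0.06889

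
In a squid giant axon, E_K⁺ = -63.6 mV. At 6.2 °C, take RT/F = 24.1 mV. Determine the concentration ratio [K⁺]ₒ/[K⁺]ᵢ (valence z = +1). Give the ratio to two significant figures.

0.071

ln([out]/[in]) = E·z/(24.1) = -63.6 × 1 / 24.1 = -2.6390
[out]/[in] = e^(-2.6390) = 0.07143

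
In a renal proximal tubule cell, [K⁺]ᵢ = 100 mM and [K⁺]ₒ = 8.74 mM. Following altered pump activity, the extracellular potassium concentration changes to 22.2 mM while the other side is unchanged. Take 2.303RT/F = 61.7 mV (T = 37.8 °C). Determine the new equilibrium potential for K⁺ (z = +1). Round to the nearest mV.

-40 mV

After the shift: [K⁺]_out = 22.2, [K⁺]_in = 100 mM.
E_new = (61.7/1)·log₁₀(22.2/100) = 61.70 · (-0.6536) = -40.33 mV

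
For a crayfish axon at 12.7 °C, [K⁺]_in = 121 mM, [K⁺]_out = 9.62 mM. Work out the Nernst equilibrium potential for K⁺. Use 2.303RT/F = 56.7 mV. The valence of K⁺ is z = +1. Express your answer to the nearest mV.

E = (56.7/z) · log₁₀([K⁺]_out/[K⁺]_in) with z = +1.
= (56.7/1) · log₁₀(9.62/121) = 56.70 · log₁₀(0.0795)
= 56.70 · (-1.0996) = -62.35 mV

-62 mV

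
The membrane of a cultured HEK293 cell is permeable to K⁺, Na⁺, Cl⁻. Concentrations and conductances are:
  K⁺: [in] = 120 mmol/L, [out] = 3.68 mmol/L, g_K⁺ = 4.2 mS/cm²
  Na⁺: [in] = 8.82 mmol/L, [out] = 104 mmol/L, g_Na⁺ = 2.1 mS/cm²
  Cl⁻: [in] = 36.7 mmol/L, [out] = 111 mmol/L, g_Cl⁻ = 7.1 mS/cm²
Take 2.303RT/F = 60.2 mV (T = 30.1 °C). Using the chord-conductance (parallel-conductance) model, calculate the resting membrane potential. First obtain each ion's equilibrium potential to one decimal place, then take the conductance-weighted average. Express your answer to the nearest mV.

-34 mV

E_K⁺ = (60.2/1)·log₁₀(3.68/120) = -91.1 mV
E_Na⁺ = (60.2/1)·log₁₀(104/8.82) = 64.5 mV
E_Cl⁻ = (60.2/-1)·log₁₀(111/36.7) = -28.9 mV
Vm = (Σ gᵢEᵢ)/(Σ gᵢ) = (4.2·-91.1 + 2.1·64.5 + 7.1·-28.9) / (4.2 + 2.1 + 7.1)
= -452.36 / 13.4 = -33.76 mV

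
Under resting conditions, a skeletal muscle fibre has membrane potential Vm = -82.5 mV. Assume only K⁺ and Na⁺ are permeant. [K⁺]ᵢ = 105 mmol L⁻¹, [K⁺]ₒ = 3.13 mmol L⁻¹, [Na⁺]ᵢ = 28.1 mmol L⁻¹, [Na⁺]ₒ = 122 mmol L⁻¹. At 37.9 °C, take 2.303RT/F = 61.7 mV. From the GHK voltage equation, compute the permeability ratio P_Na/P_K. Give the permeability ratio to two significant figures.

Let α = P_Na/P_K. GHK: Vm = 61.7·log₁₀[(Kₒ + α·Naₒ)/(Kᵢ + α·Naᵢ)].
10^(Vm/61.7) = 10^(-82.5/61.7) = 0.046013
So 0.046013·(Kᵢ + α·Naᵢ) = Kₒ + α·Naₒ → α = (0.046013·105.0 − 3.13) / (122.0 − 0.046013·28.1)
α = (4.831 − 3.13) / (122.0 − 1.293) = 1.701/120.7 = 0.0141

0.014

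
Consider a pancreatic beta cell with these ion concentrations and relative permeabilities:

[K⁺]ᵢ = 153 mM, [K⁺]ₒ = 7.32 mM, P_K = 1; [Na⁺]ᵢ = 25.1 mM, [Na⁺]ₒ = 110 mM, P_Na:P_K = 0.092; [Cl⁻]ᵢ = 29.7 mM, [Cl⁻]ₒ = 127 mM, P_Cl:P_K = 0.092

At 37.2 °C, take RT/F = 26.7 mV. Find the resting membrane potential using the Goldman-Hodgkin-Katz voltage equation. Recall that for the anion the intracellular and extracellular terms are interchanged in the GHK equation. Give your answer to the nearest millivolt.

Vm = 26.7 · ln[(Σ P·[cation]ₒ + Σ P·[anion]ᵢ) / (Σ P·[cation]ᵢ + Σ P·[anion]ₒ)]
Numerator = 1×7.32 + 0.092×110 + 0.092×29.7 = 20.17
Denominator = 1×153 + 0.092×25.1 + 0.092×127 = 167
Vm = 26.7 · ln(0.1208) = 26.7 × (-2.1136) = -56.43 mV

-56 mV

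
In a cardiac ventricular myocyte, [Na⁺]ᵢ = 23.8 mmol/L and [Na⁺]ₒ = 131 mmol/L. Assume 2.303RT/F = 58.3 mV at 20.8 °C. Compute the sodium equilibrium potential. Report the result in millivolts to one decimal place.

E = (58.3/z) · log₁₀([Na⁺]_out/[Na⁺]_in) with z = +1.
= (58.3/1) · log₁₀(131/23.8) = 58.30 · log₁₀(5.504)
= 58.30 · (0.7407) = 43.18 mV

43.2 mV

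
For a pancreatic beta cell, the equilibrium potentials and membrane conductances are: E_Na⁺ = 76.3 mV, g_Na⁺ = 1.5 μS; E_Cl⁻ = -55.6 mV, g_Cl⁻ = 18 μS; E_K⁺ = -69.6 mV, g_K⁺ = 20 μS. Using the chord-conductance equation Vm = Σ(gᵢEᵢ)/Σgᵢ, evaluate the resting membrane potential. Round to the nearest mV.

-58 mV

Σ gᵢEᵢ = 1.5·(76.3) + 18·(-55.6) + 20·(-69.6) = -2278.35
Σ gᵢ = 1.5 + 18 + 20 = 39.5
Vm = -2278.35 / 39.5 = -57.68 mV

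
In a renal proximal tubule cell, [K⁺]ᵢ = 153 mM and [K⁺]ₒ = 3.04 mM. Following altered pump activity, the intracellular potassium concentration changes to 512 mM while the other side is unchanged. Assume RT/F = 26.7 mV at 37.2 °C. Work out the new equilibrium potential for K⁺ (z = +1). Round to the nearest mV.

After the shift: [K⁺]_out = 3.04, [K⁺]_in = 512 mM.
E_new = (26.7/1)·ln(3.04/512) = 26.70 · (-5.1265) = -136.88 mV

-137 mV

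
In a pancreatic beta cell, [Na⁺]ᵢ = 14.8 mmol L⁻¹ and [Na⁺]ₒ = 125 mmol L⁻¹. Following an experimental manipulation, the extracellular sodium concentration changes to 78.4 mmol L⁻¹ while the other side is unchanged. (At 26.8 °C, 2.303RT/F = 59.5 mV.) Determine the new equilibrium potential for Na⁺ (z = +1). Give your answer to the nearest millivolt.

After the shift: [Na⁺]_out = 78.4, [Na⁺]_in = 14.8 mmol L⁻¹.
E_new = (59.5/1)·log₁₀(78.4/14.8) = 59.50 · (0.7241) = 43.08 mV

43 mV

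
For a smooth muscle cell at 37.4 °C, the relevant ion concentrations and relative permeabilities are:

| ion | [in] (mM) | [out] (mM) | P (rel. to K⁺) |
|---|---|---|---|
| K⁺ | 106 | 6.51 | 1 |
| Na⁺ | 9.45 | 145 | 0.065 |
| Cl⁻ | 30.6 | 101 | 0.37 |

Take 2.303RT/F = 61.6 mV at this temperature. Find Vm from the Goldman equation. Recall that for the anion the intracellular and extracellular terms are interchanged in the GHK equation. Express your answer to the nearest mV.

Vm = 61.6 · log₁₀[(Σ P·[cation]ₒ + Σ P·[anion]ᵢ) / (Σ P·[cation]ᵢ + Σ P·[anion]ₒ)]
Numerator = 1×6.51 + 0.065×145 + 0.37×30.6 = 27.26
Denominator = 1×106 + 0.065×9.45 + 0.37×101 = 144
Vm = 61.6 · log₁₀(0.18931) = 61.6 × (-0.7228) = -44.53 mV

-45 mV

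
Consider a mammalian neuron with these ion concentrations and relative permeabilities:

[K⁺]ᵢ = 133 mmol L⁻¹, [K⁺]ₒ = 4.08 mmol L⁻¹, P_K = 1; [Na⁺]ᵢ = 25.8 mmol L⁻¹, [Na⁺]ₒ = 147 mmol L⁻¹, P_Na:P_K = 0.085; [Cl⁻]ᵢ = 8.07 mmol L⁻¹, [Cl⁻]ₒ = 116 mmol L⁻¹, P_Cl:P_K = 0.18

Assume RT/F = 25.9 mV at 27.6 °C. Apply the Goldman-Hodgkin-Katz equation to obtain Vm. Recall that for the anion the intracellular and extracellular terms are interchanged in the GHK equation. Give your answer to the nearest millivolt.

Vm = 25.9 · ln[(Σ P·[cation]ₒ + Σ P·[anion]ᵢ) / (Σ P·[cation]ᵢ + Σ P·[anion]ₒ)]
Numerator = 1×4.08 + 0.085×147 + 0.18×8.07 = 18.03
Denominator = 1×133 + 0.085×25.8 + 0.18×116 = 156.1
Vm = 25.9 · ln(0.11551) = 25.9 × (-2.1584) = -55.90 mV

-56 mV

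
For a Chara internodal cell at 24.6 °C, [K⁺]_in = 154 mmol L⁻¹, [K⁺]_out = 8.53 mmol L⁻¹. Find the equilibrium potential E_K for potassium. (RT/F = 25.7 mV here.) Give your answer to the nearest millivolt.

E = (25.7/z) · ln([K⁺]_out/[K⁺]_in) with z = +1.
= (25.7/1) · ln(8.53/154) = 25.70 · ln(0.05539)
= 25.70 · (-2.8934) = -74.36 mV

-74 mV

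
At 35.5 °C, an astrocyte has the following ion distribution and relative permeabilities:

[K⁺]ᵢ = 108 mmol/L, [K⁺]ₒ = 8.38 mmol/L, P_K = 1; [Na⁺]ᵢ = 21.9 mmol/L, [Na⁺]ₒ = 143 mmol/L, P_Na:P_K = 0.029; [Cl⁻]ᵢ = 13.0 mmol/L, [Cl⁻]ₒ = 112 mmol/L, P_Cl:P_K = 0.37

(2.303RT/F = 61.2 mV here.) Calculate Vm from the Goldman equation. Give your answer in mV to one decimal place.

-57.4 mV

Vm = 61.2 · log₁₀[(Σ P·[cation]ₒ + Σ P·[anion]ᵢ) / (Σ P·[cation]ᵢ + Σ P·[anion]ₒ)]
Numerator = 1×8.38 + 0.029×143 + 0.37×13.0 = 17.34
Denominator = 1×108 + 0.029×21.9 + 0.37×112 = 150.1
Vm = 61.2 · log₁₀(0.11552) = 61.2 × (-0.9373) = -57.36 mV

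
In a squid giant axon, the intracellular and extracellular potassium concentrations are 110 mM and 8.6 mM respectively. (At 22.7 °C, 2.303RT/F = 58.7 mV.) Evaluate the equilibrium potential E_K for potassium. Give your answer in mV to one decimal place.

E = (58.7/z) · log₁₀([K⁺]_out/[K⁺]_in) with z = +1.
= (58.7/1) · log₁₀(8.6/110) = 58.70 · log₁₀(0.07818)
= 58.70 · (-1.1069) = -64.97 mV

-65.0 mV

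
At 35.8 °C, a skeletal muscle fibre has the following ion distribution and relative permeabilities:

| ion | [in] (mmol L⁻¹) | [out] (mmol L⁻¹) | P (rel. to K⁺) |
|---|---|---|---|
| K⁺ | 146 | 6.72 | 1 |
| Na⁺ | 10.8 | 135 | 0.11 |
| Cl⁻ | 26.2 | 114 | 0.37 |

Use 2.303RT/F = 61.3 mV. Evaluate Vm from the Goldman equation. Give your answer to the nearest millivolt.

Vm = 61.3 · log₁₀[(Σ P·[cation]ₒ + Σ P·[anion]ᵢ) / (Σ P·[cation]ᵢ + Σ P·[anion]ₒ)]
Numerator = 1×6.72 + 0.11×135 + 0.37×26.2 = 31.26
Denominator = 1×146 + 0.11×10.8 + 0.37×114 = 189.4
Vm = 61.3 · log₁₀(0.1651) = 61.3 × (-0.7823) = -47.95 mV

-48 mV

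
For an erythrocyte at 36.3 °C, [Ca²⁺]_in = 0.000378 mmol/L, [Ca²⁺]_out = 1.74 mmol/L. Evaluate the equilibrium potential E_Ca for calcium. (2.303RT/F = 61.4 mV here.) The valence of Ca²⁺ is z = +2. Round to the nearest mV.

E = (61.4/z) · log₁₀([Ca²⁺]_out/[Ca²⁺]_in) with z = +2.
= (61.4/2) · log₁₀(1.74/0.000378) = 30.70 · log₁₀(4603)
= 30.70 · (3.6631) = 112.46 mV

112 mV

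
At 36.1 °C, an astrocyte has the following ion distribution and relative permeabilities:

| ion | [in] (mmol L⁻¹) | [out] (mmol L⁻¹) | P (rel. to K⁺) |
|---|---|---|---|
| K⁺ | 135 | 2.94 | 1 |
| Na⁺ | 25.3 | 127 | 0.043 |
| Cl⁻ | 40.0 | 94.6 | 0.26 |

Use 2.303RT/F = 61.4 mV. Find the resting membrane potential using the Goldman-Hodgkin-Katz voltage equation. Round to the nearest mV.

-57 mV

Vm = 61.4 · log₁₀[(Σ P·[cation]ₒ + Σ P·[anion]ᵢ) / (Σ P·[cation]ᵢ + Σ P·[anion]ₒ)]
Numerator = 1×2.94 + 0.043×127 + 0.26×40.0 = 18.8
Denominator = 1×135 + 0.043×25.3 + 0.26×94.6 = 160.7
Vm = 61.4 · log₁₀(0.11701) = 61.4 × (-0.9318) = -57.21 mV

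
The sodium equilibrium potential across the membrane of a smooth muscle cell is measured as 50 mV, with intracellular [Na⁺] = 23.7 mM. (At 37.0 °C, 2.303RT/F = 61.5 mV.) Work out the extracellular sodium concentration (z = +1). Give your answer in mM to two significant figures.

Nernst: E = (61.5/1) · log₁₀([out]/[in]), so log₁₀([out]/[in]) = 50.0 × 1 / 61.5 = 0.8130.
[out]/[in] = 10^(0.8130) = 6.501.
[out] = 6.501 × 23.7 = 154.1 mM.

150 mM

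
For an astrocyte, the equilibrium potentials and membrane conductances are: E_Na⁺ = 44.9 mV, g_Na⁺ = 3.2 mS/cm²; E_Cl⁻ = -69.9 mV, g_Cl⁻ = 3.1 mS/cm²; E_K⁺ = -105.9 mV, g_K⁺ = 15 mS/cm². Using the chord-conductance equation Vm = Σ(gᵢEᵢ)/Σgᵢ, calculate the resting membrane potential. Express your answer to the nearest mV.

Σ gᵢEᵢ = 3.2·(44.9) + 3.1·(-69.9) + 15·(-105.9) = -1661.51
Σ gᵢ = 3.2 + 3.1 + 15 = 21.3
Vm = -1661.51 / 21.3 = -78.01 mV

-78 mV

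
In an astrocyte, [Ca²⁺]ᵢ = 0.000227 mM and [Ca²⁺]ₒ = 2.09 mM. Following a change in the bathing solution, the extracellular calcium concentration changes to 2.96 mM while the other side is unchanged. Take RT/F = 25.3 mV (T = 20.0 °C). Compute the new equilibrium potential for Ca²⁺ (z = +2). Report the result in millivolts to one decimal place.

119.9 mV

After the shift: [Ca²⁺]_out = 2.96, [Ca²⁺]_in = 0.000227 mM.
E_new = (25.3/2)·ln(2.96/0.000227) = 12.65 · (9.4757) = 119.87 mV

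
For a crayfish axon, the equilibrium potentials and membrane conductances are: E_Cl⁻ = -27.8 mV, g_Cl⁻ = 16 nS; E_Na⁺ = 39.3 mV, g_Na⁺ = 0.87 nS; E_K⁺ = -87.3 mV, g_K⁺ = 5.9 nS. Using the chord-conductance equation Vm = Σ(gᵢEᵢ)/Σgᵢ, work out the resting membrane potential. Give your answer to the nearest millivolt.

-41 mV

Σ gᵢEᵢ = 16·(-27.8) + 0.87·(39.3) + 5.9·(-87.3) = -925.68
Σ gᵢ = 16 + 0.87 + 5.9 = 22.77
Vm = -925.68 / 22.77 = -40.65 mV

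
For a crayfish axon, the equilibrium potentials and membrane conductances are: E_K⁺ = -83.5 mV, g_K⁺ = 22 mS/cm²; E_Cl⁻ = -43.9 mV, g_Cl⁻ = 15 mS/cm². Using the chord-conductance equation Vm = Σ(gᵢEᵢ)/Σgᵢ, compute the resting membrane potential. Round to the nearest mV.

-67 mV

Σ gᵢEᵢ = 22·(-83.5) + 15·(-43.9) = -2495.50
Σ gᵢ = 22 + 15 = 37
Vm = -2495.50 / 37 = -67.45 mV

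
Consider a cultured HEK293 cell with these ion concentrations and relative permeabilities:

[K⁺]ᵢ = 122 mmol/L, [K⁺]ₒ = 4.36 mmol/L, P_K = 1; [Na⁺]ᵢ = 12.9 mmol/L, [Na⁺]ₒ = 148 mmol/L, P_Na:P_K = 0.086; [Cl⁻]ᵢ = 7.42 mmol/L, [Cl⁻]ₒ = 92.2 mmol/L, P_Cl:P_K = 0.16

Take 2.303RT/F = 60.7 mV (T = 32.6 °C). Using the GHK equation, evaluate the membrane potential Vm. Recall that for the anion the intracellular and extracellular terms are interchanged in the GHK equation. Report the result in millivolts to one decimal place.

Vm = 60.7 · log₁₀[(Σ P·[cation]ₒ + Σ P·[anion]ᵢ) / (Σ P·[cation]ᵢ + Σ P·[anion]ₒ)]
Numerator = 1×4.36 + 0.086×148 + 0.16×7.42 = 18.28
Denominator = 1×122 + 0.086×12.9 + 0.16×92.2 = 137.9
Vm = 60.7 · log₁₀(0.13256) = 60.7 × (-0.8776) = -53.27 mV

-53.3 mV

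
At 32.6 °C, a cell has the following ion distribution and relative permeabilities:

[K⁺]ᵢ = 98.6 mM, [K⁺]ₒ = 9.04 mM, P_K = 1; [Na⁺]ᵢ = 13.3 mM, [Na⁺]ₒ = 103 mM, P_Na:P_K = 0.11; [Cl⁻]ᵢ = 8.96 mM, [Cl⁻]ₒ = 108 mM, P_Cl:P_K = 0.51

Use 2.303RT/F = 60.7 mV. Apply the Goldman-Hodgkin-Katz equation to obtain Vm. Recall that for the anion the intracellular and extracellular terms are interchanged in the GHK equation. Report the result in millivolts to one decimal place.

Vm = 60.7 · log₁₀[(Σ P·[cation]ₒ + Σ P·[anion]ᵢ) / (Σ P·[cation]ᵢ + Σ P·[anion]ₒ)]
Numerator = 1×9.04 + 0.11×103 + 0.51×8.96 = 24.94
Denominator = 1×98.6 + 0.11×13.3 + 0.51×108 = 155.1
Vm = 60.7 · log₁₀(0.16075) = 60.7 × (-0.7938) = -48.19 mV

-48.2 mV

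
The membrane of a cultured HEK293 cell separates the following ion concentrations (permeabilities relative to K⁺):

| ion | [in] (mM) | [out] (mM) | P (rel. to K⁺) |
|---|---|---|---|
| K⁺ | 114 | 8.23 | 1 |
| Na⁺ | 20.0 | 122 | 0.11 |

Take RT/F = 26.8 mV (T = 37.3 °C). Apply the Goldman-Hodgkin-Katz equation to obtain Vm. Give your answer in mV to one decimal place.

Vm = 26.8 · ln[(Σ P·[cation]ₒ + Σ P·[anion]ᵢ) / (Σ P·[cation]ᵢ + Σ P·[anion]ₒ)]
Numerator = 1×8.23 + 0.11×122 = 21.65
Denominator = 1×114 + 0.11×20.0 = 116.2
Vm = 26.8 · ln(0.18632) = 26.8 × (-1.6803) = -45.03 mV

-45.0 mV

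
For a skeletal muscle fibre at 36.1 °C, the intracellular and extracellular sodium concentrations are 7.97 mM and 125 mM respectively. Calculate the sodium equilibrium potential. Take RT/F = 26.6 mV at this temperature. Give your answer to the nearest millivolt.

73 mV

E = (26.6/z) · ln([Na⁺]_out/[Na⁺]_in) with z = +1.
= (26.6/1) · ln(125/7.97) = 26.60 · ln(15.68)
= 26.60 · (2.7526) = 73.22 mV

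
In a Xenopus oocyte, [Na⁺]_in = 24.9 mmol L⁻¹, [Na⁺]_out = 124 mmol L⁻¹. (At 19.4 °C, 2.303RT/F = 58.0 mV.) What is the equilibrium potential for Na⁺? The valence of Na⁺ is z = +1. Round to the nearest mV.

E = (58.0/z) · log₁₀([Na⁺]_out/[Na⁺]_in) with z = +1.
= (58.0/1) · log₁₀(124/24.9) = 58.00 · log₁₀(4.98)
= 58.00 · (0.6972) = 40.44 mV

40 mV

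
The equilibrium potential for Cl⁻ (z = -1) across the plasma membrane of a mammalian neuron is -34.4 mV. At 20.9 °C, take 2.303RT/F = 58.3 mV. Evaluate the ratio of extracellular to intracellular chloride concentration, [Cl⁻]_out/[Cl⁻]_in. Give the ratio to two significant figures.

3.9

log₁₀([out]/[in]) = E·z/(58.3) = -34.4 × -1 / 58.3 = 0.5901
[out]/[in] = 10^(0.5901) = 3.891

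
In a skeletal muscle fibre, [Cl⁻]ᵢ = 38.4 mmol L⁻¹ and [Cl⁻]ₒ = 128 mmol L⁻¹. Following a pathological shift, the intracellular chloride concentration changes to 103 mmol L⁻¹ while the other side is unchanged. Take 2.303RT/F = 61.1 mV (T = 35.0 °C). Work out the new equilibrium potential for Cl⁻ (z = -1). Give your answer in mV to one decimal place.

After the shift: [Cl⁻]_out = 128, [Cl⁻]_in = 103 mmol L⁻¹.
E_new = (61.1/-1)·log₁₀(128/103) = -61.10 · (0.0944) = -5.77 mV

-5.8 mV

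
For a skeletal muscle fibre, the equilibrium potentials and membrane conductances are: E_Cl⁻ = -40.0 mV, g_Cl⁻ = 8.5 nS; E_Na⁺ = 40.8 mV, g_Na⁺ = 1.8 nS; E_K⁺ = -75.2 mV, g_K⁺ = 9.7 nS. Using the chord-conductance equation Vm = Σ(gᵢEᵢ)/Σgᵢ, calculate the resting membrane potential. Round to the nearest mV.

Σ gᵢEᵢ = 8.5·(-40.0) + 1.8·(40.8) + 9.7·(-75.2) = -996.00
Σ gᵢ = 8.5 + 1.8 + 9.7 = 20
Vm = -996.00 / 20 = -49.80 mV

-50 mV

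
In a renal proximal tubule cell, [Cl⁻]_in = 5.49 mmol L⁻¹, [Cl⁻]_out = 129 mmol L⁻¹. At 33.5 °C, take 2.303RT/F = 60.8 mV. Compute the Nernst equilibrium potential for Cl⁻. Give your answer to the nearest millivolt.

E = (60.8/z) · log₁₀([Cl⁻]_out/[Cl⁻]_in) with z = -1.
For an anion, dividing by z = -1 reverses the sign.
= (60.8/-1) · log₁₀(129/5.49) = -60.80 · log₁₀(23.5)
= -60.80 · (1.3710) = -83.36 mV

-83 mV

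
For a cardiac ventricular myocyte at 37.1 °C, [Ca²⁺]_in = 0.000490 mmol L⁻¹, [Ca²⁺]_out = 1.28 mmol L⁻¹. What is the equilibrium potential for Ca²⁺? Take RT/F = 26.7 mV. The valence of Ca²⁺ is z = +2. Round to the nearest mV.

E = (26.7/z) · ln([Ca²⁺]_out/[Ca²⁺]_in) with z = +2.
= (26.7/2) · ln(1.28/0.000490) = 13.35 · ln(2612)
= 13.35 · (7.8680) = 105.04 mV

105 mV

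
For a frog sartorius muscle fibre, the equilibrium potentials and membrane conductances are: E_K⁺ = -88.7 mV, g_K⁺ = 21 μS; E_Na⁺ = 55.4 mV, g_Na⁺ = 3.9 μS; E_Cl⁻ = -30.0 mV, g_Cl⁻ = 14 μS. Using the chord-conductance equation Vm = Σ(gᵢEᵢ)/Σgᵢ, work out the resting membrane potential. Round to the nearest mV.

-53 mV

Σ gᵢEᵢ = 21·(-88.7) + 3.9·(55.4) + 14·(-30.0) = -2066.64
Σ gᵢ = 21 + 3.9 + 14 = 38.9
Vm = -2066.64 / 38.9 = -53.13 mV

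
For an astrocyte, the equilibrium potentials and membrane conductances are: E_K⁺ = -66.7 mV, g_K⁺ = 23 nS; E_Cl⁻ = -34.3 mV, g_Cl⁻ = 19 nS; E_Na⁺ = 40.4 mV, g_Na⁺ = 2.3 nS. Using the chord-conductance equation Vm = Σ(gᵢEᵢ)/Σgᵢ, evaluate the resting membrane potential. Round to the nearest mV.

Σ gᵢEᵢ = 23·(-66.7) + 19·(-34.3) + 2.3·(40.4) = -2092.88
Σ gᵢ = 23 + 19 + 2.3 = 44.3
Vm = -2092.88 / 44.3 = -47.24 mV

-47 mV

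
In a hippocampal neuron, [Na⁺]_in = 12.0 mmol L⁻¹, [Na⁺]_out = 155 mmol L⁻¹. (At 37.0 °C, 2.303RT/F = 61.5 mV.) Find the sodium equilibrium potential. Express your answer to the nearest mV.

E = (61.5/z) · log₁₀([Na⁺]_out/[Na⁺]_in) with z = +1.
= (61.5/1) · log₁₀(155/12.0) = 61.50 · log₁₀(12.92)
= 61.50 · (1.1112) = 68.34 mV

68 mV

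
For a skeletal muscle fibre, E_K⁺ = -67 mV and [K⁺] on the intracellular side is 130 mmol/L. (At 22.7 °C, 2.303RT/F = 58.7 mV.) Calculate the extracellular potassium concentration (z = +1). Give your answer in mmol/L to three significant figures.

Nernst: E = (58.7/1) · log₁₀([out]/[in]), so log₁₀([out]/[in]) = -67.0 × 1 / 58.7 = -1.1414.
[out]/[in] = 10^(-1.1414) = 0.07221.
[out] = 0.07221 × 130 = 9.387 mmol/L.

9.39 mmol/L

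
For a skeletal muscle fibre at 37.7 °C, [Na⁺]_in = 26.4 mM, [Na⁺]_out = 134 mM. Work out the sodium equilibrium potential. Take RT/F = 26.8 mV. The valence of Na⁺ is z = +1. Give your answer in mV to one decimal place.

43.5 mV

E = (26.8/z) · ln([Na⁺]_out/[Na⁺]_in) with z = +1.
= (26.8/1) · ln(134/26.4) = 26.80 · ln(5.076)
= 26.80 · (1.6245) = 43.54 mV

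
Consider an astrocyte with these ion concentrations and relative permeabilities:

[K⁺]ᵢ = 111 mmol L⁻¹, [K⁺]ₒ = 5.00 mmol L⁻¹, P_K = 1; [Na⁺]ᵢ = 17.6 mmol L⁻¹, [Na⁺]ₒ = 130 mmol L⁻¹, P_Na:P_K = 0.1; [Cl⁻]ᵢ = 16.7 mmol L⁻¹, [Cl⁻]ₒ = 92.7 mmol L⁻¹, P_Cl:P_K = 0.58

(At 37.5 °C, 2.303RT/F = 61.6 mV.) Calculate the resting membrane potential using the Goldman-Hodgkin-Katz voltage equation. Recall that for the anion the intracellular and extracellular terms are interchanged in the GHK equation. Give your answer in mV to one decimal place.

-48.0 mV

Vm = 61.6 · log₁₀[(Σ P·[cation]ₒ + Σ P·[anion]ᵢ) / (Σ P·[cation]ᵢ + Σ P·[anion]ₒ)]
Numerator = 1×5.00 + 0.1×130 + 0.58×16.7 = 27.69
Denominator = 1×111 + 0.1×17.6 + 0.58×92.7 = 166.5
Vm = 61.6 · log₁₀(0.16626) = 61.6 × (-0.7792) = -48.00 mV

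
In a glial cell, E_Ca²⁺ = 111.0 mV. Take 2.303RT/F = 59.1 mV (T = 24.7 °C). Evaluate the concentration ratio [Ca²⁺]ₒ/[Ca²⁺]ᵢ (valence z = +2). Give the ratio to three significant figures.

log₁₀([out]/[in]) = E·z/(59.1) = 111.0 × 2 / 59.1 = 3.7563
[out]/[in] = 10^(3.7563) = 5706

5710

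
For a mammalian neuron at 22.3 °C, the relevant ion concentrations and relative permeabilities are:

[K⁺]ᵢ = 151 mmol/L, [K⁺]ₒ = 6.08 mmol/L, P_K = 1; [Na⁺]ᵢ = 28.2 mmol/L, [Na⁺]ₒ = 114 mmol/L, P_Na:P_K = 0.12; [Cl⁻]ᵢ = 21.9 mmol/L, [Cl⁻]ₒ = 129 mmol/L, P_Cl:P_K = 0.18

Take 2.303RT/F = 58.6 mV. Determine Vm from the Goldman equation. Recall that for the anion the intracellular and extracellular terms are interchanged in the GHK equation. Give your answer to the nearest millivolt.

Vm = 58.6 · log₁₀[(Σ P·[cation]ₒ + Σ P·[anion]ᵢ) / (Σ P·[cation]ᵢ + Σ P·[anion]ₒ)]
Numerator = 1×6.08 + 0.12×114 + 0.18×21.9 = 23.7
Denominator = 1×151 + 0.12×28.2 + 0.18×129 = 177.6
Vm = 58.6 · log₁₀(0.13345) = 58.6 × (-0.8747) = -51.26 mV

-51 mV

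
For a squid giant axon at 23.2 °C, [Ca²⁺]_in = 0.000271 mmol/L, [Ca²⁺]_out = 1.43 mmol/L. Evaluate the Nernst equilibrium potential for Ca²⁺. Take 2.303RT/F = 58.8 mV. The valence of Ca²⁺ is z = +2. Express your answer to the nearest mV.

E = (58.8/z) · log₁₀([Ca²⁺]_out/[Ca²⁺]_in) with z = +2.
= (58.8/2) · log₁₀(1.43/0.000271) = 29.40 · log₁₀(5277)
= 29.40 · (3.7224) = 109.44 mV

109 mV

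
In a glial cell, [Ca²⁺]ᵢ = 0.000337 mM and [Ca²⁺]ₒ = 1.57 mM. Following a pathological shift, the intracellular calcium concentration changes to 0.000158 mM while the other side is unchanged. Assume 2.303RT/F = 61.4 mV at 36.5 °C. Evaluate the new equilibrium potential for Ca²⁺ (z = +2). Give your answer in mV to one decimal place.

122.7 mV

After the shift: [Ca²⁺]_out = 1.57, [Ca²⁺]_in = 0.000158 mM.
E_new = (61.4/2)·log₁₀(1.57/0.000158) = 30.70 · (3.9972) = 122.72 mV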